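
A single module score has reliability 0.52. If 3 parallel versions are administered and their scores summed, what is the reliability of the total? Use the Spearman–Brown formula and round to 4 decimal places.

0.7647

ρ_k = kρ / (1 + (k−1)ρ) = 3·0.52 / (1 + 2·0.52) = 1.560 / 2.040 = 0.7647.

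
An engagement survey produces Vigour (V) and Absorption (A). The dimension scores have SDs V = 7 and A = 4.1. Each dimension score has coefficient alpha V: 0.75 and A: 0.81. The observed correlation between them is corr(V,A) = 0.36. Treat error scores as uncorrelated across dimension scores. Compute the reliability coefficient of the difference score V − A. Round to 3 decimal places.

Var(V−A) = 7² + 4.1² − 2·7·4.1·0.36 = 65.81 − 20.664 = 45.146.
Under uncorrelated errors the observed covariances equal the true-score covariances, so only the own-variance terms attenuate.
True-score variance = [7²·0.75 + 4.1²·0.81] − 20.664 = 50.3661 − 20.664 = 29.7021.
Reliability = 29.7021 / 45.146 = 0.658.

0.658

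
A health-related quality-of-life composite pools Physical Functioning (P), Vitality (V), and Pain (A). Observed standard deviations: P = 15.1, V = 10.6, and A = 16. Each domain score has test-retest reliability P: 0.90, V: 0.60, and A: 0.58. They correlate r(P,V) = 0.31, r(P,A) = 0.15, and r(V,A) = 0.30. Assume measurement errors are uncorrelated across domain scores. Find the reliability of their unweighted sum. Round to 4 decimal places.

Var(P+V+A) = 15.1² + 10.6² + 16² + 2·[15.1·10.6·0.31 + 15.1·16·0.15 + 10.6·16·0.30] = 596.37 + 273.477 = 869.847.
Under uncorrelated errors the observed covariances equal the true-score covariances, so only the own-variance terms attenuate.
True-score variance = [15.1²·0.90 + 10.6²·0.60 + 16²·0.58] + 273.477 = 421.105 + 273.477 = 694.582.
Reliability = 694.582 / 869.847 = 0.7985.

0.7985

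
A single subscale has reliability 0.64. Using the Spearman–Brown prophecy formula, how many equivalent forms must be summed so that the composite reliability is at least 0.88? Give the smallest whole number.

5

k ≥ ρ*(1−ρ₁)/(ρ₁(1−ρ*)) = 0.88·0.36 / (0.64·0.12) = 4.125.
Smallest integer k = 5.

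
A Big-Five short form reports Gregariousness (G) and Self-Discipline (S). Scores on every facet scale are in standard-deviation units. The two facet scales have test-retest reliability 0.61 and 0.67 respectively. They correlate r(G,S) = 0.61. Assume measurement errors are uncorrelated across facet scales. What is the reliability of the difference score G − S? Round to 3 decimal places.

0.077

Var(G−S) = 1 + 1 − 2·0.61 = 2 − 1.22 = 0.78.
With uncorrelated errors the cross-covariances are all true-score covariance, so they carry over unchanged; only the diagonal terms shrink to ρᵢσᵢ².
True-score variance = [0.61 + 0.67] − 1.22 = 1.28 − 1.22 = 0.06.
Reliability = 0.06 / 0.78 = 0.077.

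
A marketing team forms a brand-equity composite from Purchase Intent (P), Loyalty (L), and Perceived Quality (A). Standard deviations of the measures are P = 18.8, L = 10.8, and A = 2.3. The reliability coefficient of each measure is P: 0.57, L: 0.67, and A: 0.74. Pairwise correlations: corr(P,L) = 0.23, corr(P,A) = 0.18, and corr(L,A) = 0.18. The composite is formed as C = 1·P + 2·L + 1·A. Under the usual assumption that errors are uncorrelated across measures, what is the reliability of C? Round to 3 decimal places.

0.706

Var(C) = 18.8² + 2²·10.8² + 2.3² + 2·[2·18.8·10.8·0.23 + 18.8·2.3·0.18 + 2·10.8·2.3·0.18] = 825.29 + 220.248 = 1045.54.
Because errors are independent across components, Cov(Tᵢ,Tⱼ) = Cov(Xᵢ,Xⱼ); the off-diagonal part of the true-score variance is the same as above.
True-score variance = [18.8²·0.57 + 2²·10.8²·0.67 + 2.3²·0.74] + 220.248 = 517.971 + 220.248 = 738.219.
Reliability = 738.219 / 1045.54 = 0.706.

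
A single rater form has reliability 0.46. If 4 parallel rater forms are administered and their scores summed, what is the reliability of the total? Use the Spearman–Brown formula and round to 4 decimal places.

ρ_k = kρ / (1 + (k−1)ρ) = 4·0.46 / (1 + 3·0.46) = 1.840 / 2.380 = 0.7731.

0.7731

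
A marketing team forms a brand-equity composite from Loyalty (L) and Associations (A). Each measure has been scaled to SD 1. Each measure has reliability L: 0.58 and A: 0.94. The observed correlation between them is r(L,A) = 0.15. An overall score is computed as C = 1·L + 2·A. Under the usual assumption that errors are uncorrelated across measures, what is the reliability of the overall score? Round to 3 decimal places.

Var(C) = 1 + 2² + 2·[2·0.15] = 5 + 0.6 = 5.6.
Because errors are independent across components, Cov(Tᵢ,Tⱼ) = Cov(Xᵢ,Xⱼ); the off-diagonal part of the true-score variance is the same as above.
True-score variance = [0.58 + 2²·0.94] + 0.6 = 4.34 + 0.6 = 4.94.
Reliability = 4.94 / 5.6 = 0.882.

0.882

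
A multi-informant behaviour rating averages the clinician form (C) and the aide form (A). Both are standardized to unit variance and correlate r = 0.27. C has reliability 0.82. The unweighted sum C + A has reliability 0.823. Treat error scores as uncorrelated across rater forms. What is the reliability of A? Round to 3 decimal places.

0.730

Var(C+A) = 2 + 2·0.27 = 2.540.
True-score variance = ρ_C + ρ_A + 2·0.27, so 0.823 = (0.82 + ρ_A + 0.54) / 2.540.
ρ_A = 0.823·2.540 − 0.82 − 0.54 = 0.730.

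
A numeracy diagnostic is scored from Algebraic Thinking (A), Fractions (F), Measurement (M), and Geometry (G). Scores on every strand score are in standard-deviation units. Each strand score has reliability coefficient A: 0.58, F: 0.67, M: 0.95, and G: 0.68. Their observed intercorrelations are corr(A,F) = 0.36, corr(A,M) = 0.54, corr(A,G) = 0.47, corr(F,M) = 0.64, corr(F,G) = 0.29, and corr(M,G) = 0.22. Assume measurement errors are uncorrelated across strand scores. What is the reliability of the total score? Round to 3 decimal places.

0.876

Var(A+F+M+G) = 4 + 2·[0.36 + 0.54 + 0.47 + 0.64 + 0.29 + 0.22] = 4 + 5.04 = 9.04.
Under uncorrelated errors the observed covariances equal the true-score covariances, so only the own-variance terms attenuate.
True-score variance = [0.58 + 0.67 + 0.95 + 0.68] + 5.04 = 2.88 + 5.04 = 7.92.
Reliability = 7.92 / 9.04 = 0.876.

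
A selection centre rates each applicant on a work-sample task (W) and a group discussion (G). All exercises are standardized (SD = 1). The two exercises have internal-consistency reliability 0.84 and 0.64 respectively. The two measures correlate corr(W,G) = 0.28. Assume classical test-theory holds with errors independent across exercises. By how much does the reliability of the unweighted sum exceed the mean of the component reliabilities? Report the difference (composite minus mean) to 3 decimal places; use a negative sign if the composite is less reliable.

0.057

Var(sum) = 2 + 0.56 = 2.56; true-score variance = 1.48 + 0.56 = 2.04; composite reliability = 0.7969.
Mean component reliability = 0.7400.
Difference = 0.7969 − 0.7400 = 0.057.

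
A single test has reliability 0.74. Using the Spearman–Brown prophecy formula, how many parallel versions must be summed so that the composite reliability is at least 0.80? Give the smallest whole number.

k ≥ ρ*(1−ρ₁)/(ρ₁(1−ρ*)) = 0.80·0.26 / (0.74·0.20) = 1.405.
Smallest integer k = 2.

2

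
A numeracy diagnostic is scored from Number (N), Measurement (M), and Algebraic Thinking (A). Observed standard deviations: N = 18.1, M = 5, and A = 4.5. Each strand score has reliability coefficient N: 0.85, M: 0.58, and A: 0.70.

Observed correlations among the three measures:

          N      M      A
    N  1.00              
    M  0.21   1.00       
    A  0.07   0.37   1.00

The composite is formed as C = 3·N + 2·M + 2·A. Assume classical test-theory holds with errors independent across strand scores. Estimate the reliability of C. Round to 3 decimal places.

0.854

Var(C) = 3²·18.1² + 2²·5² + 2²·4.5² + 2·[6·18.1·5·0.21 + 6·18.1·4.5·0.07 + 4·5·4.5·0.37] = 3129.49 + 363.078 = 3492.57.
Under uncorrelated errors the observed covariances equal the true-score covariances, so only the own-variance terms attenuate.
True-score variance = [3²·18.1²·0.85 + 2²·5²·0.58 + 2²·4.5²·0.70] + 363.078 = 2620.92 + 363.078 = 2983.99.
Reliability = 2983.99 / 3492.57 = 0.854.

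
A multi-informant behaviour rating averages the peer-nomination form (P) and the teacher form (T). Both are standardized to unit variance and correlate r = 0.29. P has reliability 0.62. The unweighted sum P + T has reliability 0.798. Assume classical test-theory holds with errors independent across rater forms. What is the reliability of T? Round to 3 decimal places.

0.859

Var(P+T) = 2 + 2·0.29 = 2.580.
True-score variance = ρ_P + ρ_T + 2·0.29, so 0.798 = (0.62 + ρ_T + 0.58) / 2.580.
ρ_T = 0.798·2.580 − 0.62 − 0.58 = 0.859.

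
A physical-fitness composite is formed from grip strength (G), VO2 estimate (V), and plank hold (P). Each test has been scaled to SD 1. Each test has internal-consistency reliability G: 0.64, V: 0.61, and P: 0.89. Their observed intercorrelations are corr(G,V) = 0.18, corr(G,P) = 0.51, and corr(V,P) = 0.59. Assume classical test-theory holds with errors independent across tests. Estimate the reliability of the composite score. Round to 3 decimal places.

Var(G+V+P) = 3 + 2·[0.18 + 0.51 + 0.59] = 3 + 2.56 = 5.56.
With uncorrelated errors the cross-covariances are all true-score covariance, so they carry over unchanged; only the diagonal terms shrink to ρᵢσᵢ².
True-score variance = [0.64 + 0.61 + 0.89] + 2.56 = 2.14 + 2.56 = 4.7.
Reliability = 4.7 / 5.56 = 0.845.

0.845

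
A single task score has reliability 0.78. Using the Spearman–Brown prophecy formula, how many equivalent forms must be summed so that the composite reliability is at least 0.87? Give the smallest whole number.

k ≥ ρ*(1−ρ₁)/(ρ₁(1−ρ*)) = 0.87·0.22 / (0.78·0.13) = 1.888.
Smallest integer k = 2.

2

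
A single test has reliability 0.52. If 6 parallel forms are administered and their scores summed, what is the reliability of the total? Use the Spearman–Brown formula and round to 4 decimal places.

0.8667

ρ_k = kρ / (1 + (k−1)ρ) = 6·0.52 / (1 + 5·0.52) = 3.120 / 3.600 = 0.8667.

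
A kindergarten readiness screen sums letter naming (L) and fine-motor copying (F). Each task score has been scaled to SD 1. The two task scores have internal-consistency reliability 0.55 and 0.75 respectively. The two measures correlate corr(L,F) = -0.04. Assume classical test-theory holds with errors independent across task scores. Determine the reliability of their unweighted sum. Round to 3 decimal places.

0.635

Var(L+F) = 2 + 2·[(-0.04)] = 2 − 0.08 = 1.92.
Under uncorrelated errors the observed covariances equal the true-score covariances, so only the own-variance terms attenuate.
True-score variance = [0.55 + 0.75] − 0.08 = 1.3 − 0.08 = 1.22.
Reliability = 1.22 / 1.92 = 0.635.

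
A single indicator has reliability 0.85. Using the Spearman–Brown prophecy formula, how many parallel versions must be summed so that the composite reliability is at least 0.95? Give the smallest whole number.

4

k ≥ ρ*(1−ρ₁)/(ρ₁(1−ρ*)) = 0.95·0.15 / (0.85·0.05) = 3.353.
Smallest integer k = 4.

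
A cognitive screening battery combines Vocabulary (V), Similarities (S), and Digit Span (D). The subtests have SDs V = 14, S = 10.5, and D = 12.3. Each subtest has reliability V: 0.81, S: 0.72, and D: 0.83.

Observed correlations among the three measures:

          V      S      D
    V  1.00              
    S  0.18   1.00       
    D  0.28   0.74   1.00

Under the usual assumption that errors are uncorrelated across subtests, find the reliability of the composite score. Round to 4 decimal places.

0.8824

Var(V+S+D) = 14² + 10.5² + 12.3² + 2·[14·10.5·0.18 + 14·12.3·0.28 + 10.5·12.3·0.74] = 457.54 + 340.494 = 798.034.
Under uncorrelated errors the observed covariances equal the true-score covariances, so only the own-variance terms attenuate.
True-score variance = [14²·0.81 + 10.5²·0.72 + 12.3²·0.83] + 340.494 = 363.711 + 340.494 = 704.205.
Reliability = 704.205 / 798.034 = 0.8824.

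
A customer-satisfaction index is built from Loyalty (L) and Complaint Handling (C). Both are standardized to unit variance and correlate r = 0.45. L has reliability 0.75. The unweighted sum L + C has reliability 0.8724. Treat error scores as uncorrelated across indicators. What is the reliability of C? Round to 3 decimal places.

Var(L+C) = 2 + 2·0.45 = 2.900.
True-score variance = ρ_L + ρ_C + 2·0.45, so 0.8724 = (0.75 + ρ_C + 0.90) / 2.900.
ρ_C = 0.8724·2.900 − 0.75 − 0.90 = 0.880.

0.880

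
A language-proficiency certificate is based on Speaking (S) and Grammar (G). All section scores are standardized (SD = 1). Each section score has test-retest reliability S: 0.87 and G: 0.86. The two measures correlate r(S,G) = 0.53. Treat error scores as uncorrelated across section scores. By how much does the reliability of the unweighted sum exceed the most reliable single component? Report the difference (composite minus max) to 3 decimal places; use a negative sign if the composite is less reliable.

0.042

Var(sum) = 2 + 1.06 = 3.06; true-score variance = 1.73 + 1.06 = 2.79; composite reliability = 0.9118.
Max component reliability = 0.8700.
Difference = 0.9118 − 0.8700 = 0.042.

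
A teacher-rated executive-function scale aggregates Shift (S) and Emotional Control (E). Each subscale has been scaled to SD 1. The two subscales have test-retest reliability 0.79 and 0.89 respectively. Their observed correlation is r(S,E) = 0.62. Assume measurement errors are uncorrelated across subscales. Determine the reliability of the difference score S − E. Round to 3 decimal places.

0.579

Var(S−E) = 1 + 1 − 2·0.62 = 2 − 1.24 = 0.76.
With uncorrelated errors the cross-covariances are all true-score covariance, so they carry over unchanged; only the diagonal terms shrink to ρᵢσᵢ².
True-score variance = [0.79 + 0.89] − 1.24 = 1.68 − 1.24 = 0.44.
Reliability = 0.44 / 0.76 = 0.579.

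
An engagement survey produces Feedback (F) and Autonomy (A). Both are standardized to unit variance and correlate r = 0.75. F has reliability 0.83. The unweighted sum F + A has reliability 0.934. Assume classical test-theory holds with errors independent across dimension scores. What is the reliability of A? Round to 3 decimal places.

Var(F+A) = 2 + 2·0.75 = 3.500.
True-score variance = ρ_F + ρ_A + 2·0.75, so 0.934 = (0.83 + ρ_A + 1.50) / 3.500.
ρ_A = 0.934·3.500 − 0.83 − 1.50 = 0.939.

0.939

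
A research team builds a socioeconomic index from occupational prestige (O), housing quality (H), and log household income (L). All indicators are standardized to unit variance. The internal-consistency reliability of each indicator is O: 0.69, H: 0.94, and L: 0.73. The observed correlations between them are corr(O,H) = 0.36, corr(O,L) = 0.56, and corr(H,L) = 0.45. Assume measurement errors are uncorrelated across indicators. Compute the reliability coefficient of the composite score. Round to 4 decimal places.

Var(O+H+L) = 3 + 2·[0.36 + 0.56 + 0.45] = 3 + 2.74 = 5.74.
Under uncorrelated errors the observed covariances equal the true-score covariances, so only the own-variance terms attenuate.
True-score variance = [0.69 + 0.94 + 0.73] + 2.74 = 2.36 + 2.74 = 5.1.
Reliability = 5.1 / 5.74 = 0.8885.

0.8885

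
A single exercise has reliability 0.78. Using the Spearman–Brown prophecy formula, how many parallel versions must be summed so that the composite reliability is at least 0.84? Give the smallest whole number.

k ≥ ρ*(1−ρ₁)/(ρ₁(1−ρ*)) = 0.84·0.22 / (0.78·0.16) = 1.481.
Smallest integer k = 2.

2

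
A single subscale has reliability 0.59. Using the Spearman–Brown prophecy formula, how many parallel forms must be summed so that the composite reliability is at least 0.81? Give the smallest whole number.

3

k ≥ ρ*(1−ρ₁)/(ρ₁(1−ρ*)) = 0.81·0.41 / (0.59·0.19) = 2.963.
Smallest integer k = 3.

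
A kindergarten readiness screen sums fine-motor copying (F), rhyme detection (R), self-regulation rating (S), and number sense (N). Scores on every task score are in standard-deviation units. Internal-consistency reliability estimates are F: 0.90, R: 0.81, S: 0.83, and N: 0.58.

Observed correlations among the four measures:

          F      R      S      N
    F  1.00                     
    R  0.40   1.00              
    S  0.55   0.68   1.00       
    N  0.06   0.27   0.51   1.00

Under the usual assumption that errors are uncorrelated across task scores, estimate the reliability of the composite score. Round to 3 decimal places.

Var(F+R+S+N) = 4 + 2·[0.40 + 0.55 + 0.06 + 0.68 + 0.27 + 0.51] = 4 + 4.94 = 8.94.
Because errors are independent across components, Cov(Tᵢ,Tⱼ) = Cov(Xᵢ,Xⱼ); the off-diagonal part of the true-score variance is the same as above.
True-score variance = [0.90 + 0.81 + 0.83 + 0.58] + 4.94 = 3.12 + 4.94 = 8.06.
Reliability = 8.06 / 8.94 = 0.902.

0.902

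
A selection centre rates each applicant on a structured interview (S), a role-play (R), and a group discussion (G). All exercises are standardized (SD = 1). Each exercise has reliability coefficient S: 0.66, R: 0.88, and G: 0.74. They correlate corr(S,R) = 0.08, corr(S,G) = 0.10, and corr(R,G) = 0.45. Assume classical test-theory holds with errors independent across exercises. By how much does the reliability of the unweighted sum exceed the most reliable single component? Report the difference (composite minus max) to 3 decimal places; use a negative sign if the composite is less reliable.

-0.049

Var(sum) = 3 + 1.26 = 4.26; true-score variance = 2.28 + 1.26 = 3.54; composite reliability = 0.8310.
Max component reliability = 0.8800.
Difference = 0.8310 − 0.8800 = -0.049.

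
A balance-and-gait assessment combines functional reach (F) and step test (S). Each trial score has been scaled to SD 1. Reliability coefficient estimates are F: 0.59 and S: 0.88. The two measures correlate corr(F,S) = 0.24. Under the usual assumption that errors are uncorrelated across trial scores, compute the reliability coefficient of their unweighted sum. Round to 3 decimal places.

Var(F+S) = 2 + 2·[0.24] = 2 + 0.48 = 2.48.
Under uncorrelated errors the observed covariances equal the true-score covariances, so only the own-variance terms attenuate.
True-score variance = [0.59 + 0.88] + 0.48 = 1.47 + 0.48 = 1.95.
Reliability = 1.95 / 2.48 = 0.786.

0.786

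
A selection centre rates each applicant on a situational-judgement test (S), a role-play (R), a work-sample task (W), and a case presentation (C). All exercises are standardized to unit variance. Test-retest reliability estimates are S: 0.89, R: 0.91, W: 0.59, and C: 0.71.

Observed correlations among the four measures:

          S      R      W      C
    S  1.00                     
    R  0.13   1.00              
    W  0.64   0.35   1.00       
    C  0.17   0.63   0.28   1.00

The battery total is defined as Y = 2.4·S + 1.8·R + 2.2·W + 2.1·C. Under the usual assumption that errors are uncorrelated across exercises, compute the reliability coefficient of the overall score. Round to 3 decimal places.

Var(Y) = 2.4² + 1.8² + 2.2² + 2.1² + 2·[4.32·0.13 + 5.28·0.64 + 5.04·0.17 + 3.96·0.35 + 3.78·0.63 + 4.62·0.28] = 18.25 + 19.7172 = 37.9672.
Under uncorrelated errors the observed covariances equal the true-score covariances, so only the own-variance terms attenuate.
True-score variance = [2.4²·0.89 + 1.8²·0.91 + 2.2²·0.59 + 2.1²·0.71] + 19.7172 = 14.0615 + 19.7172 = 33.7787.
Reliability = 33.7787 / 37.9672 = 0.890.

0.890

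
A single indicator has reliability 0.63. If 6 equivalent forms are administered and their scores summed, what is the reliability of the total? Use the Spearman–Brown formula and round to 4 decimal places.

0.9108

ρ_k = kρ / (1 + (k−1)ρ) = 6·0.63 / (1 + 5·0.63) = 3.780 / 4.150 = 0.9108.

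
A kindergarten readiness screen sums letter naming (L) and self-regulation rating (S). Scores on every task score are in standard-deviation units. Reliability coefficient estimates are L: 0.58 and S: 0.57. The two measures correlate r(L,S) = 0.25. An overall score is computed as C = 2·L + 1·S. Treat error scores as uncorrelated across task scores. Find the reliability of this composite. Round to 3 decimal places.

0.648

Var(C) = 2² + 1 + 2·[2·0.25] = 5 + 1 = 6.
Because errors are independent across components, Cov(Tᵢ,Tⱼ) = Cov(Xᵢ,Xⱼ); the off-diagonal part of the true-score variance is the same as above.
True-score variance = [2²·0.58 + 0.57] + 1 = 2.89 + 1 = 3.89.
Reliability = 3.89 / 6 = 0.648.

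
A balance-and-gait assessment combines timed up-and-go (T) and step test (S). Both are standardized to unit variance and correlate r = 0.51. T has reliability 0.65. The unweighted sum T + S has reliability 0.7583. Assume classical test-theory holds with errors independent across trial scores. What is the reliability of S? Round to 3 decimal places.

Var(T+S) = 2 + 2·0.51 = 3.020.
True-score variance = ρ_T + ρ_S + 2·0.51, so 0.7583 = (0.65 + ρ_S + 1.02) / 3.020.
ρ_S = 0.7583·3.020 − 0.65 − 1.02 = 0.620.

0.620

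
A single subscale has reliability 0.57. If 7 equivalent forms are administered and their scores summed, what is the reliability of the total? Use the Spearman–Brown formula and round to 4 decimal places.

ρ_k = kρ / (1 + (k−1)ρ) = 7·0.57 / (1 + 6·0.57) = 3.990 / 4.420 = 0.9027.

0.9027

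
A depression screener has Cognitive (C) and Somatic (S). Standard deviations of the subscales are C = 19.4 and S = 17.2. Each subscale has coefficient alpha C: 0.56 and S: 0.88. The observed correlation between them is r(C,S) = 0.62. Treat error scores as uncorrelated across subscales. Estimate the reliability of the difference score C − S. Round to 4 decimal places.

Var(C−S) = 19.4² + 17.2² − 2·19.4·17.2·0.62 = 672.2 − 413.763 = 258.437.
Under uncorrelated errors the observed covariances equal the true-score covariances, so only the own-variance terms attenuate.
True-score variance = [19.4²·0.56 + 17.2²·0.88] − 413.763 = 471.101 − 413.763 = 57.3376.
Reliability = 57.3376 / 258.437 = 0.2219.

0.2219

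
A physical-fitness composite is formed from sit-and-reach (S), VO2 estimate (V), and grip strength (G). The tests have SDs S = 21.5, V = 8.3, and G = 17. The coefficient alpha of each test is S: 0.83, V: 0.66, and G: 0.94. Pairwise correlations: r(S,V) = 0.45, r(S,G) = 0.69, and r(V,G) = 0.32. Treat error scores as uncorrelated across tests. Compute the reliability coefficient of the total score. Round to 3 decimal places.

Var(S+V+G) = 21.5² + 8.3² + 17² + 2·[21.5·8.3·0.45 + 21.5·17·0.69 + 8.3·17·0.32] = 820.14 + 755.299 = 1575.44.
Because errors are independent across components, Cov(Tᵢ,Tⱼ) = Cov(Xᵢ,Xⱼ); the off-diagonal part of the true-score variance is the same as above.
True-score variance = [21.5²·0.83 + 8.3²·0.66 + 17²·0.94] + 755.299 = 700.795 + 755.299 = 1456.09.
Reliability = 1456.09 / 1575.44 = 0.924.

0.924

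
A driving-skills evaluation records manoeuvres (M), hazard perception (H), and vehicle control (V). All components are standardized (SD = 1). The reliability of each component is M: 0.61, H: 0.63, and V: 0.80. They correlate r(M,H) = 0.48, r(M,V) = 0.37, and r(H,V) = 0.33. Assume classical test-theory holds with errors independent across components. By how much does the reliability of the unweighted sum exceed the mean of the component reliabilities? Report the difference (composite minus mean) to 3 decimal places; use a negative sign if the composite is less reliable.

0.141

Var(sum) = 3 + 2.36 = 5.36; true-score variance = 2.04 + 2.36 = 4.4; composite reliability = 0.8209.
Mean component reliability = 0.6800.
Difference = 0.8209 − 0.6800 = 0.141.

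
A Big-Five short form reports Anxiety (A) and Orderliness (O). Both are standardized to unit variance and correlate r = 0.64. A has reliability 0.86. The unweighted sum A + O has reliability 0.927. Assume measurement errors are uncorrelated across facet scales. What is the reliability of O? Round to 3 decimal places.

Var(A+O) = 2 + 2·0.64 = 3.280.
True-score variance = ρ_A + ρ_O + 2·0.64, so 0.927 = (0.86 + ρ_O + 1.28) / 3.280.
ρ_O = 0.927·3.280 − 0.86 − 1.28 = 0.901.

0.901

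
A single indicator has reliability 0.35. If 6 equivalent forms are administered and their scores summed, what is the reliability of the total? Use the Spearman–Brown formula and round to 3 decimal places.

0.764

ρ_k = kρ / (1 + (k−1)ρ) = 6·0.35 / (1 + 5·0.35) = 2.100 / 2.750 = 0.764.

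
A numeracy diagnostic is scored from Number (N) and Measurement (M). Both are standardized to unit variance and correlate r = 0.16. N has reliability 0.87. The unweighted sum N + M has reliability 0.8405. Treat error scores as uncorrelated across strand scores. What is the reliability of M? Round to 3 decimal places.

0.760

Var(N+M) = 2 + 2·0.16 = 2.320.
True-score variance = ρ_N + ρ_M + 2·0.16, so 0.8405 = (0.87 + ρ_M + 0.32) / 2.320.
ρ_M = 0.8405·2.320 − 0.87 − 0.32 = 0.760.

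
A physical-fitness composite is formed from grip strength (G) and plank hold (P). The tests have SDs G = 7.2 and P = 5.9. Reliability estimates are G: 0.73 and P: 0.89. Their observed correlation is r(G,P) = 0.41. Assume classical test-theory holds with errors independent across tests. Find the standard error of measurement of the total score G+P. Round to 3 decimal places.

Var(total) = 86.65 + 34.8336 = 121.484.
True-score variance = 68.8241 + 34.8336 = 103.658, so reliability = 0.8533.
Error variance = 121.484 − 103.658 = 17.8259; SEM = √17.8259 = 4.222.

4.222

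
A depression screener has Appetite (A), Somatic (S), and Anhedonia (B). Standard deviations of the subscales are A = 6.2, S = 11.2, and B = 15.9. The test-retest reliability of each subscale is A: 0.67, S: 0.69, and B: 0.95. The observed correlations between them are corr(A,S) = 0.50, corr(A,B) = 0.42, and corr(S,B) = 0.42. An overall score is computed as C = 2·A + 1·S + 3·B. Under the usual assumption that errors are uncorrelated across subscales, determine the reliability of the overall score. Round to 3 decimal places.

0.944

Var(C) = 2²·6.2² + 11.2² + 3²·15.9² + 2·[2·6.2·11.2·0.50 + 6·6.2·15.9·0.42 + 3·11.2·15.9·0.42] = 2554.49 + 1084.48 = 3638.97.
Under uncorrelated errors the observed covariances equal the true-score covariances, so only the own-variance terms attenuate.
True-score variance = [2²·6.2²·0.67 + 11.2²·0.69 + 3²·15.9²·0.95] + 1084.48 = 2351.1 + 1084.48 = 3435.58.
Reliability = 3435.58 / 3638.97 = 0.944.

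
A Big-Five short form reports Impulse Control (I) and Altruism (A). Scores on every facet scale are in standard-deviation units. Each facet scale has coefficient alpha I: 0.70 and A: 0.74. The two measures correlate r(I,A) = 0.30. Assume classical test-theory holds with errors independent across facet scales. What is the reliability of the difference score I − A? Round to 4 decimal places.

0.6000

Var(I−A) = 1 + 1 − 2·0.30 = 2 − 0.6 = 1.4.
With uncorrelated errors the cross-covariances are all true-score covariance, so they carry over unchanged; only the diagonal terms shrink to ρᵢσᵢ².
True-score variance = [0.70 + 0.74] − 0.6 = 1.44 − 0.6 = 0.84.
Reliability = 0.84 / 1.4 = 0.6000.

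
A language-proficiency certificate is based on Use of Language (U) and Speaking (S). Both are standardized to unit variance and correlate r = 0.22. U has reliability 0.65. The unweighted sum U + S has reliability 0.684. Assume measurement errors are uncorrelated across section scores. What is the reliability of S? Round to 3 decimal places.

Var(U+S) = 2 + 2·0.22 = 2.440.
True-score variance = ρ_U + ρ_S + 2·0.22, so 0.684 = (0.65 + ρ_S + 0.44) / 2.440.
ρ_S = 0.684·2.440 − 0.65 − 0.44 = 0.579.

0.579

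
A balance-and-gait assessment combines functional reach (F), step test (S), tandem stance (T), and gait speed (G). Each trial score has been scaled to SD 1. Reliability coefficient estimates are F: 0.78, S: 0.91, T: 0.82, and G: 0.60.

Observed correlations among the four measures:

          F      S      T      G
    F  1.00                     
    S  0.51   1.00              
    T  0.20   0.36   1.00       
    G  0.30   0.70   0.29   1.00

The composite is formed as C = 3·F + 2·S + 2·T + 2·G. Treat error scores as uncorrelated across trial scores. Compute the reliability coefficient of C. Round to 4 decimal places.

0.8939

Var(C) = 3² + 2² + 2² + 2² + 2·[6·0.51 + 6·0.20 + 6·0.30 + 4·0.36 + 4·0.70 + 4·0.29] = 21 + 22.92 = 43.92.
With uncorrelated errors the cross-covariances are all true-score covariance, so they carry over unchanged; only the diagonal terms shrink to ρᵢσᵢ².
True-score variance = [3²·0.78 + 2²·0.91 + 2²·0.82 + 2²·0.60] + 22.92 = 16.34 + 22.92 = 39.26.
Reliability = 39.26 / 43.92 = 0.8939.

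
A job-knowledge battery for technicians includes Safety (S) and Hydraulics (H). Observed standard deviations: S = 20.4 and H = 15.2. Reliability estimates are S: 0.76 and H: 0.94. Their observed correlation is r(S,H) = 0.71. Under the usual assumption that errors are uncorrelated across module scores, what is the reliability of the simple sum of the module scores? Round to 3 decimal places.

Var(S+H) = 20.4² + 15.2² + 2·[20.4·15.2·0.71] = 647.2 + 440.314 = 1087.51.
Because errors are independent across components, Cov(Tᵢ,Tⱼ) = Cov(Xᵢ,Xⱼ); the off-diagonal part of the true-score variance is the same as above.
True-score variance = [20.4²·0.76 + 15.2²·0.94] + 440.314 = 533.459 + 440.314 = 973.773.
Reliability = 973.773 / 1087.51 = 0.895.

0.895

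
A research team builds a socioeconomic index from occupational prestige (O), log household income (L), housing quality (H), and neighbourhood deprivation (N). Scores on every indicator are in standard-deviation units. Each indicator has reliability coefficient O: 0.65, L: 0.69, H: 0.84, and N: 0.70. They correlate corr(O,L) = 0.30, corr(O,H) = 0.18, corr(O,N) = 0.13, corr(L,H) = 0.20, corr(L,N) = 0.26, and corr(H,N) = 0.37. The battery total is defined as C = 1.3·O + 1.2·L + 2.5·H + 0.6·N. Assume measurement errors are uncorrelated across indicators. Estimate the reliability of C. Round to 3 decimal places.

0.854

Var(C) = 1.3² + 1.2² + 2.5² + 0.6² + 2·[1.56·0.30 + 3.25·0.18 + 0.78·0.13 + 3·0.20 + 0.72·0.26 + 1.5·0.37] = 9.74 + 4.9932 = 14.7332.
With uncorrelated errors the cross-covariances are all true-score covariance, so they carry over unchanged; only the diagonal terms shrink to ρᵢσᵢ².
True-score variance = [1.3²·0.65 + 1.2²·0.69 + 2.5²·0.84 + 0.6²·0.70] + 4.9932 = 7.5941 + 4.9932 = 12.5873.
Reliability = 12.5873 / 14.7332 = 0.854.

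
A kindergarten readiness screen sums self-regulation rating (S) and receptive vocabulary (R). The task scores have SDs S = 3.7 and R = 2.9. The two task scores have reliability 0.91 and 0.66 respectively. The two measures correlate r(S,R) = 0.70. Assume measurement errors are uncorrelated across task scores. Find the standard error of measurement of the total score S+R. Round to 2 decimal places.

Var(total) = 22.1 + 15.022 = 37.122.
True-score variance = 18.0085 + 15.022 = 33.0305, so reliability = 0.8898.
Error variance = 37.122 − 33.0305 = 4.0915; SEM = √4.0915 = 2.02.

2.02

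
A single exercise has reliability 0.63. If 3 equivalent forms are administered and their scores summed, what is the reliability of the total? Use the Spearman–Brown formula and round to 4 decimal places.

ρ_k = kρ / (1 + (k−1)ρ) = 3·0.63 / (1 + 2·0.63) = 1.890 / 2.260 = 0.8363.

0.8363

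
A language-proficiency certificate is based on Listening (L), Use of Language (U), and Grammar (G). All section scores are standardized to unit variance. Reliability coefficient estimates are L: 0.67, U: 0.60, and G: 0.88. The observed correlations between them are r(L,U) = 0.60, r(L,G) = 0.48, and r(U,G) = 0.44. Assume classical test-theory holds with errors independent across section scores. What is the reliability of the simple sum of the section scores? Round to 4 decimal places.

Var(L+U+G) = 3 + 2·[0.60 + 0.48 + 0.44] = 3 + 3.04 = 6.04.
Because errors are independent across components, Cov(Tᵢ,Tⱼ) = Cov(Xᵢ,Xⱼ); the off-diagonal part of the true-score variance is the same as above.
True-score variance = [0.67 + 0.60 + 0.88] + 3.04 = 2.15 + 3.04 = 5.19.
Reliability = 5.19 / 6.04 = 0.8593.

0.8593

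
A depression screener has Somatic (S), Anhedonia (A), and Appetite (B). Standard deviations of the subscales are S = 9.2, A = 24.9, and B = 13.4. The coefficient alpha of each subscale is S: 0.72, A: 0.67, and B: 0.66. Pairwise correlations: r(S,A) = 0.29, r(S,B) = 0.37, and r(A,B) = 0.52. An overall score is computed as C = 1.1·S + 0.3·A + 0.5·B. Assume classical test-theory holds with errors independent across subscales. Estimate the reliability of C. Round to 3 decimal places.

Var(C) = 1.1²·9.2² + 0.3²·24.9² + 0.5²·13.4² + 2·[0.33·9.2·24.9·0.29 + 0.55·9.2·13.4·0.37 + 0.15·24.9·13.4·0.52] = 203.105 + 146.072 = 349.177.
With uncorrelated errors the cross-covariances are all true-score covariance, so they carry over unchanged; only the diagonal terms shrink to ρᵢσᵢ².
True-score variance = [1.1²·9.2²·0.72 + 0.3²·24.9²·0.67 + 0.5²·13.4²·0.66] + 146.072 = 140.752 + 146.072 = 286.824.
Reliability = 286.824 / 349.177 = 0.821.

0.821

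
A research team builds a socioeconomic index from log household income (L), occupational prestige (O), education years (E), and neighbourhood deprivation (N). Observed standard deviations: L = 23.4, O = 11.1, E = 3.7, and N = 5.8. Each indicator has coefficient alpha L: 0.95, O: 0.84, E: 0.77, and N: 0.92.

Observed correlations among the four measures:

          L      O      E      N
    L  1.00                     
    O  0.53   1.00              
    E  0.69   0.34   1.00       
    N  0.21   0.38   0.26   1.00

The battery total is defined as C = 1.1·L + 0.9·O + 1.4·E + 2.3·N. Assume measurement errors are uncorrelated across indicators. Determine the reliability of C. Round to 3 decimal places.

Var(C) = 1.1²·23.4² + 0.9²·11.1² + 1.4²·3.7² + 2.3²·5.8² + 2·[0.99·23.4·11.1·0.53 + 1.54·23.4·3.7·0.69 + 2.53·23.4·5.8·0.21 + 1.26·11.1·3.7·0.34 + 2.07·11.1·5.8·0.38 + 3.22·3.7·5.8·0.26] = 967.136 + 773.191 = 1740.33.
Under uncorrelated errors the observed covariances equal the true-score covariances, so only the own-variance terms attenuate.
True-score variance = [1.1²·23.4²·0.95 + 0.9²·11.1²·0.84 + 1.4²·3.7²·0.77 + 2.3²·5.8²·0.92] + 773.191 = 897.632 + 773.191 = 1670.82.
Reliability = 1670.82 / 1740.33 = 0.960.

0.960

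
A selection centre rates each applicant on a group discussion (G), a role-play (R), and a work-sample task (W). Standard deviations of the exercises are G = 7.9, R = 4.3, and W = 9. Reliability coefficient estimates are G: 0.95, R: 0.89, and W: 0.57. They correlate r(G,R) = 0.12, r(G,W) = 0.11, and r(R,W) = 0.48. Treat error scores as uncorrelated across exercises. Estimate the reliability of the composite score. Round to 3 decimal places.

0.821

Var(G+R+W) = 7.9² + 4.3² + 9² + 2·[7.9·4.3·0.12 + 7.9·9·0.11 + 4.3·9·0.48] = 161.9 + 60.9468 = 222.847.
Because errors are independent across components, Cov(Tᵢ,Tⱼ) = Cov(Xᵢ,Xⱼ); the off-diagonal part of the true-score variance is the same as above.
True-score variance = [7.9²·0.95 + 4.3²·0.89 + 9²·0.57] + 60.9468 = 121.916 + 60.9468 = 182.862.
Reliability = 182.862 / 222.847 = 0.821.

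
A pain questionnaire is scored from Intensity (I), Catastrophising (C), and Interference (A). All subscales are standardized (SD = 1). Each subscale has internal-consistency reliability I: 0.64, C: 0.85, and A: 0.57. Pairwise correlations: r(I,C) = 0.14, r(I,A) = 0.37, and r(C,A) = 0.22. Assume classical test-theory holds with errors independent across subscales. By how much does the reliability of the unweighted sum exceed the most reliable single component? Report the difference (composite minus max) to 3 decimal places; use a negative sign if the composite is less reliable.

-0.061

Var(sum) = 3 + 1.46 = 4.46; true-score variance = 2.06 + 1.46 = 3.52; composite reliability = 0.7892.
Max component reliability = 0.8500.
Difference = 0.7892 − 0.8500 = -0.061.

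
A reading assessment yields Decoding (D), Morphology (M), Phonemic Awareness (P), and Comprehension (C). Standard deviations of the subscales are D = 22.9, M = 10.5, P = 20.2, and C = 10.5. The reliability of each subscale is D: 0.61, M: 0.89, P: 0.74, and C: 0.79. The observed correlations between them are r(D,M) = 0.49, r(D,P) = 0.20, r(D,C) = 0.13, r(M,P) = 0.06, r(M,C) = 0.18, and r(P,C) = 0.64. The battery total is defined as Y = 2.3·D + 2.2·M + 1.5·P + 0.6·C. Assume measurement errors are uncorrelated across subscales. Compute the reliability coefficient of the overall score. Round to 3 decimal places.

Var(Y) = 2.3²·22.9² + 2.2²·10.5² + 1.5²·20.2² + 0.6²·10.5² + 2·[5.06·22.9·10.5·0.49 + 3.45·22.9·20.2·0.20 + 1.38·22.9·10.5·0.13 + 3.3·10.5·20.2·0.06 + 1.32·10.5·10.5·0.18 + 0.9·20.2·10.5·0.64] = 4265.52 + 2297.7 = 6563.22.
Because errors are independent across components, Cov(Tᵢ,Tⱼ) = Cov(Xᵢ,Xⱼ); the off-diagonal part of the true-score variance is the same as above.
True-score variance = [2.3²·22.9²·0.61 + 2.2²·10.5²·0.89 + 1.5²·20.2²·0.74 + 0.6²·10.5²·0.79] + 2297.7 = 2877.87 + 2297.7 = 5175.57.
Reliability = 5175.57 / 6563.22 = 0.789.

0.789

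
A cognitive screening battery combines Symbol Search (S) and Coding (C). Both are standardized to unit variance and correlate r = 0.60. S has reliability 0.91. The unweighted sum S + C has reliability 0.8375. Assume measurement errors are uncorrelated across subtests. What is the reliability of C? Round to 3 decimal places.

Var(S+C) = 2 + 2·0.60 = 3.200.
True-score variance = ρ_S + ρ_C + 2·0.60, so 0.8375 = (0.91 + ρ_C + 1.20) / 3.200.
ρ_C = 0.8375·3.200 − 0.91 − 1.20 = 0.570.

0.570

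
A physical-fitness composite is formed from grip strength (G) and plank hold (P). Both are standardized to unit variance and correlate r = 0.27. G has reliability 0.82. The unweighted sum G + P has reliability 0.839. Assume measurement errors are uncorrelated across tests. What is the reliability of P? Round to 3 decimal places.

0.771

Var(G+P) = 2 + 2·0.27 = 2.540.
True-score variance = ρ_G + ρ_P + 2·0.27, so 0.839 = (0.82 + ρ_P + 0.54) / 2.540.
ρ_P = 0.839·2.540 − 0.82 − 0.54 = 0.771.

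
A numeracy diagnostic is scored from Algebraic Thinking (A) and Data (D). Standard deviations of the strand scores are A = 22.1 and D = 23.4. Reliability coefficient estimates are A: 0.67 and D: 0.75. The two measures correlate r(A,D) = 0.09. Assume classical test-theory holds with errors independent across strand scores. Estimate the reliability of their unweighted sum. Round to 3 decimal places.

0.736

Var(A+D) = 22.1² + 23.4² + 2·[22.1·23.4·0.09] = 1035.97 + 93.0852 = 1129.06.
Under uncorrelated errors the observed covariances equal the true-score covariances, so only the own-variance terms attenuate.
True-score variance = [22.1²·0.67 + 23.4²·0.75] + 93.0852 = 737.905 + 93.0852 = 830.99.
Reliability = 830.99 / 1129.06 = 0.736.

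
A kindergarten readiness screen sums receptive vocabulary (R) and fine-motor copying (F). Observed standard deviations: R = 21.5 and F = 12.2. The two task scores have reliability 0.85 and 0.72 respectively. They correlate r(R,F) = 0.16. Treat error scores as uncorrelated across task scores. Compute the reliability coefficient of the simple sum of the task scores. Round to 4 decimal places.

0.8403

Var(R+F) = 21.5² + 12.2² + 2·[21.5·12.2·0.16] = 611.09 + 83.936 = 695.026.
Because errors are independent across components, Cov(Tᵢ,Tⱼ) = Cov(Xᵢ,Xⱼ); the off-diagonal part of the true-score variance is the same as above.
True-score variance = [21.5²·0.85 + 12.2²·0.72] + 83.936 = 500.077 + 83.936 = 584.013.
Reliability = 584.013 / 695.026 = 0.8403.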